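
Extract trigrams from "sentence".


Word: "sentence" (length 8)
Number of trigrams = 8 - 3 + 1 = 6
  Position 0: "sen"
  Position 1: "ent"
  Position 2: "nte"
  Position 3: "ten"
  Position 4: "enc"
  Position 5: "nce"
Trigrams = "sen", "ent", "nte", "ten", "enc", "nce"


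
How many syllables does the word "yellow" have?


Word: "yellow"
Syllable breakdown: yel / low
Counting: 2 parts
= 2 syllables


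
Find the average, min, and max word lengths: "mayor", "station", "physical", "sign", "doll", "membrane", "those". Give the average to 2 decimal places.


Lengths: "mayor"=5, "station"=7, "physical"=8, "sign"=4, "doll"=4, "membrane"=8, "those"=5
Sum = 41, Count = 7
Average = 41/7 = 5.86
= avg=5.86, min=4, max=8


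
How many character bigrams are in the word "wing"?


Word: "wing" (length 4)
Number of 2-grams = length - 2 + 1 = 4 - 2 + 1
= 3


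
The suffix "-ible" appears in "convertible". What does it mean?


Suffix: -ible
Example: convertible = convert + -ible
Meaning = capable of


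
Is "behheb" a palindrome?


Word: "behheb"
Reversed: "behheb"
Forward == Backward? behheb == behheb
Palindrome = Yes


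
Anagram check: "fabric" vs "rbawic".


Word 1: "fabric" → sorted: abcfir
Word 2: "rbawic" → sorted: abcirw
Same letters? abcfir != abcirw
Anagram = No


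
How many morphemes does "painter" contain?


Word: "painter"
Morphemes: paint + -er
Each morpheme carries meaning
= 2 morphemes


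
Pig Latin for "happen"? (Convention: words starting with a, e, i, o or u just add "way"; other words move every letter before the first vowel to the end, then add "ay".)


Word: "happen"
Starts with consonant(s) → move to end, add 'ay'
Consonant cluster: "h"
Pig Latin = "appenhay"


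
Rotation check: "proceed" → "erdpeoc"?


Word: "proceed", Candidate: "erdpeoc"
Method: check if candidate is substring of word+word
"proceedproceed" contains "erdpeoc"? No
Is rotation = No


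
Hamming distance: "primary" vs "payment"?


Comparing character by character (same length = 7):
  Pos 0: 'p' vs 'p' =
  Pos 1: 'r' vs 'a' !=
  Pos 2: 'i' vs 'y' !=
  Pos 3: 'm' vs 'm' =
  Pos 4: 'a' vs 'e' !=
  Pos 5: 'r' vs 'n' !=
  Pos 6: 'y' vs 't' !=
Hamming distance = 5


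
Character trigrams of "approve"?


Word: "approve" (length 7)
Number of trigrams = 7 - 3 + 1 = 5
  Position 0: "app"
  Position 1: "ppr"
  Position 2: "pro"
  Position 3: "rov"
  Position 4: "ove"
Trigrams = "app", "ppr", "pro", "rov", "ove"


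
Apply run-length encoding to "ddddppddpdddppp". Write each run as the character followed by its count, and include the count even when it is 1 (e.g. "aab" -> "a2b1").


String: "ddddppddpdddppp"
Scanning for consecutive runs:
  'd' x 4
  'p' x 2
  'd' x 2
  'p' x 1
  'd' x 3
  'p' x 3
RLE = "d4p2d2p1d3p3"


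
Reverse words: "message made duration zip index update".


Original: "message made duration zip index update"
Words (1..n): message | made | duration | zip | index | update
Reversed (n..1): update | index | zip | duration | made | message
Result = "update index zip duration made message"


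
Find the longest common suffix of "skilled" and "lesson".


Word 1: "skilled"
Word 2: "lesson"
Comparing from end:
  Pos -1: 'd' != 'n' (stop)
LCS = "" (length 0)


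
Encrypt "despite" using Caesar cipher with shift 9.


Word: "despite"
Shift: 9
Each letter → (letter + shift) mod 26:
  'd' (3) + 9 = 12 → 'm'
  'e' (4) + 9 = 13 → 'n'
  's' (18) + 9 = 1 → 'b'
  'p' (15) + 9 = 24 → 'y'
  'i' (8) + 9 = 17 → 'r'
  't' (19) + 9 = 2 → 'c'
  'e' (4) + 9 = 13 → 'n'
Result = "mnbyrcn"


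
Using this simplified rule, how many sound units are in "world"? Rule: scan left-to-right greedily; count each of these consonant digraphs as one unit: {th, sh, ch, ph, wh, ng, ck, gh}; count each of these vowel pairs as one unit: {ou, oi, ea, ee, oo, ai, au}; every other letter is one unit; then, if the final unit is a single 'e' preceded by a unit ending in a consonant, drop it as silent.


Word: "world" (5 letters)
Left-to-right scan:
  1. 'w' (letter)
  2. 'o' (letter)
  3. 'r' (letter)
  4. 'l' (letter)
  5. 'd' (letter)
Units from scan: 5
Sound units = 5 units


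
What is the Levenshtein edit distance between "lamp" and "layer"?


Word 1: "lamp" (length 4)
Word 2: "layer" (length 5)
One optimal edit sequence (insert/delete/substitute each cost 1):
  1. keep 'l'
  2. keep 'a'
  3. insert 'y'  (+1)
  4. substitute 'm' -> 'e'  (+1)
  5. substitute 'p' -> 'r'  (+1)
Total edit operations: 3
Edit distance = 3


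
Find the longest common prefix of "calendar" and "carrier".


Word 1: "calendar"
Word 2: "carrier"
Comparing from start:
  Pos 0: 'c' == 'c'
  Pos 1: 'a' == 'a'
  Pos 2: 'l' != 'r' (stop)
LCP = "ca" (length 2)


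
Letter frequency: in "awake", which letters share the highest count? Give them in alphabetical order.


Word: "awake"
Letter counts:
  'a': 2
  'e': 1
  'k': 1
  'w': 1
Maximum count = 2
Most frequent = 'a' (2 times each)


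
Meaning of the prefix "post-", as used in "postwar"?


Prefix: post-
Example: postwar = post- + war
Meaning = after


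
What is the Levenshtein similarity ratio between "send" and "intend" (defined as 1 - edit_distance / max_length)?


Word 1: "send" (length 4)
Word 2: "intend" (length 6)
One optimal edit sequence:
  1. insert 'i'  (+1)
  2. insert 'n'  (+1)
  3. substitute 's' -> 't'  (+1)
  4. keep 'e'
  5. keep 'n'
  6. keep 'd'
Edit distance = 3
Max length = max(4, 6) = 6
Similarity = 1 - 3/6
= 0.5000


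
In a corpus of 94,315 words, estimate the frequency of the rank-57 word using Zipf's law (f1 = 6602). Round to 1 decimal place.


Zipf's law: f(r) = f(1) / r
f(1) = 6602
f(57) = 6602 / 57
= 115.8 occurrences


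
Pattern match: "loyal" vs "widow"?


Pattern of "loyal": [0, 1, 2, 3, 0]
Pattern of "widow": [0, 1, 2, 3, 0]
Patterns match
Same pattern = Yes


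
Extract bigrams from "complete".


Word: "complete" (length 8)
Number of bigrams = 8 - 2 + 1 = 7
  Position 0: "co"
  Position 1: "om"
  Position 2: "mp"
  Position 3: "pl"
  Position 4: "le"
  Position 5: "et"
  Position 6: "te"
Bigrams = "co", "om", "mp", "pl", "le", "et", "te"


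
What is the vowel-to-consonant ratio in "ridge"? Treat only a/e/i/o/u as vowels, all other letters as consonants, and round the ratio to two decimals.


Word: "ridge"
Vowels (a,e,i,o,u): 2
Consonants: 3
Ratio = 2/3
= 0.67


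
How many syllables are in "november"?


Word: "november"
Syllable breakdown: no-vem-ber
Counting: 3 parts
= 3 syllables


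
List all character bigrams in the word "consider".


Word: "consider" (length 8)
Number of bigrams = 8 - 2 + 1 = 7
  Position 0: "co"
  Position 1: "on"
  Position 2: "ns"
  Position 3: "si"
  Position 4: "id"
  Position 5: "de"
  Position 6: "er"
Bigrams = "co", "on", "ns", "si", "id", "de", "er"


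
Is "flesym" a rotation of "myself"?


Word: "myself", Candidate: "flesym"
Method: check if candidate is substring of word+word
"myselfmyself" contains "flesym"? No
Is rotation = No


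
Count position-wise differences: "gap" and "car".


Comparing character by character (same length = 3):
  Pos 0: 'g' vs 'c' !=
  Pos 1: 'a' vs 'a' =
  Pos 2: 'p' vs 'r' !=
Hamming distance = 2


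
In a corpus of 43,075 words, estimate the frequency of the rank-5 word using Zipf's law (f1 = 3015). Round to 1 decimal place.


Zipf's law: f(r) = f(1) / r
f(1) = 3015
f(5) = 3015 / 5
= 603.0 occurrences


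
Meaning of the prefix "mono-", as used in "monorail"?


Prefix: mono-
As in: monorail -> mono- + rail
Meaning = one


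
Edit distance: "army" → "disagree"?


Word 1: "army" (length 4)
Word 2: "disagree" (length 8)
One optimal edit sequence (insert/delete/substitute each cost 1):
  1. insert 'd'  (+1)
  2. insert 'i'  (+1)
  3. insert 's'  (+1)
  4. keep 'a'
  5. insert 'g'  (+1)
  6. keep 'r'
  7. substitute 'm' -> 'e'  (+1)
  8. substitute 'y' -> 'e'  (+1)
Total edit operations: 6
Edit distance = 6


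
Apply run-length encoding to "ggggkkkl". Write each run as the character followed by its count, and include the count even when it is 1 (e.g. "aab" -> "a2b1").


String: "ggggkkkl"
Scanning for consecutive runs:
  'g' x 4
  'k' x 3
  'l' x 1
RLE = "g4k3l1"


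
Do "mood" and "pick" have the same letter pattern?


Pattern of "mood": [0, 1, 1, 2]
Pattern of "pick": [0, 1, 2, 3]
Patterns do not match
Same pattern = No


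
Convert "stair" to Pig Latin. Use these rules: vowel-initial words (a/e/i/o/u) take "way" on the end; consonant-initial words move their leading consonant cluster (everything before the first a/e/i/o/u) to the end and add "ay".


Word: "stair"
Starts with consonant(s) → move to end, add 'ay'
Consonant cluster: "st"
Pig Latin = "airstay"


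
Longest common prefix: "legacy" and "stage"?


Word 1: "legacy"
Word 2: "stage"
Comparing from start:
  Pos 0: 'l' != 's' (stop)
LCP = "" (length 0)


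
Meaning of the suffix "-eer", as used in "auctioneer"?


Suffix: -eer
As in: auctioneer -> auction + -eer
Meaning = one who is concerned with


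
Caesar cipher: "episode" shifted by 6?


Word: "episode"
Shift: 6
Each letter → (letter + shift) mod 26:
  'e' (4) + 6 = 10 → 'k'
  'p' (15) + 6 = 21 → 'v'
  'i' (8) + 6 = 14 → 'o'
  's' (18) + 6 = 24 → 'y'
  'o' (14) + 6 = 20 → 'u'
  'd' (3) + 6 = 9 → 'j'
  'e' (4) + 6 = 10 → 'k'
Result = "kvoyujk"


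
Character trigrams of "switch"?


Word: "switch" (length 6)
Number of trigrams = 6 - 3 + 1 = 4
  Position 0: "swi"
  Position 1: "wit"
  Position 2: "itc"
  Position 3: "tch"
Trigrams = "swi", "wit", "itc", "tch"


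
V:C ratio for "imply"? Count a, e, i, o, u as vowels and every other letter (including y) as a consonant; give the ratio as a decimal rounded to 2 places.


Word: "imply"
Vowels (a,e,i,o,u): 1
Consonants: 4
Ratio = 1/4
= 0.25


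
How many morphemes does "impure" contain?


Word: "impure"
Morphemes: im- + pure
Each morpheme carries meaning
= 2 morphemes


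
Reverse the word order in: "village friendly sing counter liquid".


Original: "village friendly sing counter liquid"
Words (1..n): village | friendly | sing | counter | liquid
Reversed (n..1): liquid | counter | sing | friendly | village
Result = "liquid counter sing friendly village"


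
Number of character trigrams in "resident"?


Word: "resident" (length 8)
Number of 3-grams = length - 3 + 1 = 8 - 3 + 1
= 6


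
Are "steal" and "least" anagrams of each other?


Word 1: "steal" → sorted: aelst
Word 2: "least" → sorted: aelst
Same letters? aelst == aelst
Anagram = Yes


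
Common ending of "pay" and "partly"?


Word 1: "pay"
Word 2: "partly"
Comparing from end:
  Pos -1: 'y' == 'y'
  Pos -2: 'a' != 'l' (stop)
LCS = "y" (length 1)


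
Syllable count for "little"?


Word: "little"
Syllable breakdown: lit | tle
Counting: 2 parts
= 2 syllables


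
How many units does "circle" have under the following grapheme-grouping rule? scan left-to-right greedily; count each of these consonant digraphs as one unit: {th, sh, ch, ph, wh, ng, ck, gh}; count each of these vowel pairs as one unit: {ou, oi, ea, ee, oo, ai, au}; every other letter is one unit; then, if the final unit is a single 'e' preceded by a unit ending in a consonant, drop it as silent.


Word: "circle" (6 letters)
Left-to-right scan:
  1. 'c' (letter)
  2. 'i' (letter)
  3. 'r' (letter)
  4. 'c' (letter)
  5. 'l' (letter)
  6. 'e' (letter)
Units from scan: 6
Final unit is 'e' after a consonant -> drop as silent (-1)
Sound units = 5 units


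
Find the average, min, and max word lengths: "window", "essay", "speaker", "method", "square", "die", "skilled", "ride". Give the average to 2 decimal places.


Lengths: "window"=6, "essay"=5, "speaker"=7, "method"=6, "square"=6, "die"=3, "skilled"=7, "ride"=4
Sum = 44, Count = 8
Average = 44/8 = 5.50
= avg=5.50, min=3, max=7


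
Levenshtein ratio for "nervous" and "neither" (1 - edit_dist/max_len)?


Word 1: "nervous" (length 7)
Word 2: "neither" (length 7)
One optimal edit sequence:
  1. keep 'n'
  2. keep 'e'
  3. substitute 'r' -> 'i'  (+1)
  4. substitute 'v' -> 't'  (+1)
  5. substitute 'o' -> 'h'  (+1)
  6. substitute 'u' -> 'e'  (+1)
  7. substitute 's' -> 'r'  (+1)
Edit distance = 5
Max length = max(7, 7) = 7
Similarity = 1 - 5/7
= 0.2857


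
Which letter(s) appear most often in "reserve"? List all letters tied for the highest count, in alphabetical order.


Word: "reserve"
Letter counts:
  'e': 3
  'r': 2
  's': 1
  'v': 1
Maximum count = 3
Most frequent = 'e' (3 times each)


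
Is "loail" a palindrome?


Word: "loail"
Reversed: "liaol"
Forward == Backward? loail != liaol
Palindrome = No


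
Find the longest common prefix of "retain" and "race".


Word 1: "retain"
Word 2: "race"
Comparing from start:
  Pos 0: 'r' == 'r'
  Pos 1: 'e' != 'a' (stop)
LCP = "r" (length 1)


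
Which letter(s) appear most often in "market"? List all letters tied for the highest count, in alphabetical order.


Word: "market"
Letter counts:
  'a': 1
  'e': 1
  'k': 1
  'm': 1
  'r': 1
  't': 1
Maximum count = 1
Most frequent = 'a', 'e', 'k', 'm', 'r', 't' (1 time each)


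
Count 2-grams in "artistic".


Word: "artistic" (length 8)
Number of 2-grams = length - 2 + 1 = 8 - 2 + 1
= 7


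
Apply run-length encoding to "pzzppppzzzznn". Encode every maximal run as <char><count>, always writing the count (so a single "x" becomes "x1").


String: "pzzppppzzzznn"
Scanning for consecutive runs:
  'p' x 1
  'z' x 2
  'p' x 4
  'z' x 4
  'n' x 2
RLE = "p1z2p4z4n2"


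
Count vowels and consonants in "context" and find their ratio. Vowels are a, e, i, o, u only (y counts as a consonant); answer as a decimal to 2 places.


Word: "context"
Vowels (a,e,i,o,u): 2
Consonants: 5
Ratio = 2/5
= 0.40


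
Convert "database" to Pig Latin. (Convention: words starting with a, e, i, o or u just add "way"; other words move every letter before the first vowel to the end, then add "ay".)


Word: "database"
Starts with consonant(s) → move to end, add 'ay'
Consonant cluster: "d"
Pig Latin = "atabaseday"


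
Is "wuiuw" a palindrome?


Word: "wuiuw"
Reversed: "wuiuw"
Forward == Backward? wuiuw == wuiuw
Palindrome = Yes


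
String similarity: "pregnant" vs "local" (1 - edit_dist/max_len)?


Word 1: "pregnant" (length 8)
Word 2: "local" (length 5)
One optimal edit sequence:
  1. delete 'p'  (+1)
  2. delete 'r'  (+1)
  3. substitute 'e' -> 'l'  (+1)
  4. substitute 'g' -> 'o'  (+1)
  5. substitute 'n' -> 'c'  (+1)
  6. keep 'a'
  7. delete 'n'  (+1)
  8. substitute 't' -> 'l'  (+1)
Edit distance = 7
Max length = max(8, 5) = 8
Similarity = 1 - 7/8
= 0.1250


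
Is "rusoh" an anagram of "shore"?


Word 1: "shore" → sorted: ehors
Word 2: "rusoh" → sorted: horsu
Same letters? ehors != horsu
Anagram = No


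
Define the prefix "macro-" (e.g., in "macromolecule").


Prefix: macro-
Example: macromolecule (macro- + molecule)
Meaning = large


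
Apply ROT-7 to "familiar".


Word: "familiar"
Shift: 7
Each letter → (letter + shift) mod 26:
  'f' (5) + 7 = 12 → 'm'
  'a' (0) + 7 = 7 → 'h'
  'm' (12) + 7 = 19 → 't'
  'i' (8) + 7 = 15 → 'p'
  'l' (11) + 7 = 18 → 's'
  'i' (8) + 7 = 15 → 'p'
  'a' (0) + 7 = 7 → 'h'
  'r' (17) + 7 = 24 → 'y'
Result = "mhtpsphy"


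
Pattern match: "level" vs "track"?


Pattern of "level": [0, 1, 2, 1, 0]
Pattern of "track": [0, 1, 2, 3, 4]
Patterns do not match
Same pattern = No


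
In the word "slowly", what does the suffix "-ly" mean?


Suffix: -ly
Example: slowly (slow + -ly)
Meaning = in a manner


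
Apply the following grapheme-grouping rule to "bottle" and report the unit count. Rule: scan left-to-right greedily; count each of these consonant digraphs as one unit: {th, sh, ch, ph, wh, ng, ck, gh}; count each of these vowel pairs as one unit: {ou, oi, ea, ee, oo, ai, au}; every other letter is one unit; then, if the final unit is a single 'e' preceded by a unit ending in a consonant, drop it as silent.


Word: "bottle" (6 letters)
Left-to-right scan:
  [1] 'b' (letter)
  [2] 'o' (letter)
  [3] 't' (letter)
  [4] 't' (letter)
  [5] 'l' (letter)
  [6] 'e' (letter)
Units from scan: 6
Final unit is 'e' after a consonant -> drop as silent (-1)
Sound units = 5 units


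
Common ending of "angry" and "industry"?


Word 1: "angry"
Word 2: "industry"
Comparing from end:
  Pos -1: 'y' == 'y'
  Pos -2: 'r' == 'r'
  Pos -3: 'g' != 't' (stop)
LCS = "ry" (length 2)


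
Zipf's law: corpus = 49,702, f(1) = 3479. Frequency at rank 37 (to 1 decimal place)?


Zipf's law: f(r) = f(1) / r
f(1) = 3479
f(37) = 3479 / 37
= 94.0 occurrences


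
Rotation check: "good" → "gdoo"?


Word: "good", Candidate: "gdoo"
Method: check if candidate is substring of word+word
"goodgood" contains "gdoo"? No
Is rotation = No


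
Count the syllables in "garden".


Word: "garden"
Syllable breakdown: gar-den
Counting: 2 parts
= 2 syllables


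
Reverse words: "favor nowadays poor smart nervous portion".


Original: "favor nowadays poor smart nervous portion"
Words (1..n): favor | nowadays | poor | smart | nervous | portion
Reversed (n..1): portion | nervous | smart | poor | nowadays | favor
Result = "portion nervous smart poor nowadays favor"


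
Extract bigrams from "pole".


Word: "pole" (length 4)
Number of bigrams = 4 - 2 + 1 = 3
  Position 0: "po"
  Position 1: "ol"
  Position 2: "le"
Bigrams = "po", "ol", "le"


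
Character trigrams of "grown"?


Word: "grown" (length 5)
Number of trigrams = 5 - 3 + 1 = 3
  Position 0: "gro"
  Position 1: "row"
  Position 2: "own"
Trigrams = "gro", "row", "own"


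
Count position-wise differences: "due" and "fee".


Comparing character by character (same length = 3):
  Pos 0: 'd' vs 'f' !=
  Pos 1: 'u' vs 'e' !=
  Pos 2: 'e' vs 'e' =
Hamming distance = 2


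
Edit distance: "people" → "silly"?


Word 1: "people" (length 6)
Word 2: "silly" (length 5)
One optimal edit sequence (insert/delete/substitute each cost 1):
  1. delete 'p'  (+1)
  2. substitute 'e' -> 's'  (+1)
  3. substitute 'o' -> 'i'  (+1)
  4. substitute 'p' -> 'l'  (+1)
  5. keep 'l'
  6. substitute 'e' -> 'y'  (+1)
Total edit operations: 5
Edit distance = 5


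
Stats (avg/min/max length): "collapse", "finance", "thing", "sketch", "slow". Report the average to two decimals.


Lengths: "collapse"=8, "finance"=7, "thing"=5, "sketch"=6, "slow"=4
Sum = 30, Count = 5
Average = 30/5 = 6.00
= avg=6.00, min=4, max=8


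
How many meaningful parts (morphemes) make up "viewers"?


Word: "viewers"
Morphemes: view / -er / -s
Each morpheme carries meaning
= 3 morphemes


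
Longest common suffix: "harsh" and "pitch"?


Word 1: "harsh"
Word 2: "pitch"
Comparing from end:
  Pos -1: 'h' == 'h'
  Pos -2: 's' != 'c' (stop)
LCS = "h" (length 1)


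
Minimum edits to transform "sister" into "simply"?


Word 1: "sister" (length 6)
Word 2: "simply" (length 6)
One optimal edit sequence (insert/delete/substitute each cost 1):
  1. keep 's'
  2. keep 'i'
  3. substitute 's' -> 'm'  (+1)
  4. substitute 't' -> 'p'  (+1)
  5. substitute 'e' -> 'l'  (+1)
  6. substitute 'r' -> 'y'  (+1)
Total edit operations: 4
Edit distance = 4


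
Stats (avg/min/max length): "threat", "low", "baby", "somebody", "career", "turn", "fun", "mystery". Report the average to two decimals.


Lengths: "threat"=6, "low"=3, "baby"=4, "somebody"=8, "career"=6, "turn"=4, "fun"=3, "mystery"=7
Sum = 41, Count = 8
Average = 41/8 = 5.13
= avg=5.13, min=3, max=8


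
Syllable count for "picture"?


Word: "picture"
Syllable breakdown: pic / ture
Counting: 2 parts
= 2 syllables


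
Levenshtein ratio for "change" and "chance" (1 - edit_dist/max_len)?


Word 1: "change" (length 6)
Word 2: "chance" (length 6)
One optimal edit sequence:
  1. keep 'c'
  2. keep 'h'
  3. keep 'a'
  4. keep 'n'
  5. substitute 'g' -> 'c'  (+1)
  6. keep 'e'
Edit distance = 1
Max length = max(6, 6) = 6
Similarity = 1 - 1/6
= 0.8333


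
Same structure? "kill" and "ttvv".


Pattern of "kill": [0, 1, 2, 2]
Pattern of "ttvv": [0, 0, 1, 1]
Patterns do not match
Same pattern = No


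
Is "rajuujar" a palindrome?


Word: "rajuujar"
Reversed: "rajuujar"
Forward == Backward? rajuujar == rajuujar
Palindrome = Yes


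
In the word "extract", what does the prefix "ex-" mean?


Prefix: ex-
Example: extract (ex- + tract)
Meaning = out / former


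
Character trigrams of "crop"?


Word: "crop" (length 4)
Number of trigrams = 4 - 3 + 1 = 2
  Position 0: "cro"
  Position 1: "rop"
Trigrams = "cro", "rop"


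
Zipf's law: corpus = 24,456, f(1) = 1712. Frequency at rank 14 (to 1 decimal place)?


Zipf's law: f(r) = f(1) / r
f(1) = 1712
f(14) = 1712 / 14
= 122.3 occurrences


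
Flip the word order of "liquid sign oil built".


Original: "liquid sign oil built"
Words (1..n): liquid | sign | oil | built
Reversed (n..1): built | oil | sign | liquid
Result = "built oil sign liquid"


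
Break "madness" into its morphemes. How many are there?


Word: "madness"
Morphemes: mad | -ness
Each morpheme carries meaning
= 2 morphemes


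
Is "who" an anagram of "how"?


Word 1: "how" → sorted: how
Word 2: "who" → sorted: how
Same letters? how == how
Anagram = Yes


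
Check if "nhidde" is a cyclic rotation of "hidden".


Word: "hidden", Candidate: "nhidde"
Method: check if candidate is substring of word+word
"hiddenhidden" contains "nhidde"? Yes
Is rotation = Yes


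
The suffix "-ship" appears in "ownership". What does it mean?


Suffix: -ship
Example: ownership (owner + -ship)
Meaning = state / position


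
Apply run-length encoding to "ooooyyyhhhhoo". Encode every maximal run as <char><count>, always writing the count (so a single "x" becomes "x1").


String: "ooooyyyhhhhoo"
Scanning for consecutive runs:
  'o' x 4
  'y' x 3
  'h' x 4
  'o' x 2
RLE = "o4y3h4o2"


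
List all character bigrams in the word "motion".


Word: "motion" (length 6)
Number of bigrams = 6 - 2 + 1 = 5
  Position 0: "mo"
  Position 1: "ot"
  Position 2: "ti"
  Position 3: "io"
  Position 4: "on"
Bigrams = "mo", "ot", "ti", "io", "on"


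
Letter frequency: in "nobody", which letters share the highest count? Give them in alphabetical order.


Word: "nobody"
Letter counts:
  'b': 1
  'd': 1
  'n': 1
  'o': 2
  'y': 1
Maximum count = 2
Most frequent = 'o' (2 times each)


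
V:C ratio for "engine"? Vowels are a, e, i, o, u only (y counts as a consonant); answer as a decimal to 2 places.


Word: "engine"
Vowels (a,e,i,o,u): 3
Consonants: 3
Ratio = 3/3
= 1.00


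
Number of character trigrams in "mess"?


Word: "mess" (length 4)
Number of 3-grams = length - 3 + 1 = 4 - 3 + 1
= 2


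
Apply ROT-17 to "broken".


Word: "broken"
Shift: 17
Each letter → (letter + shift) mod 26:
  'b' (1) + 17 = 18 → 's'
  'r' (17) + 17 = 8 → 'i'
  'o' (14) + 17 = 5 → 'f'
  'k' (10) + 17 = 1 → 'b'
  'e' (4) + 17 = 21 → 'v'
  'n' (13) + 17 = 4 → 'e'
Result = "sifbve"


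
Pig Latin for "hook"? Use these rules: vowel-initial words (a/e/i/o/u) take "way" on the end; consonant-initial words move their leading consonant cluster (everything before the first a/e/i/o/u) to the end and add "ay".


Word: "hook"
Starts with consonant(s) → move to end, add 'ay'
Consonant cluster: "h"
Pig Latin = "ookhay"


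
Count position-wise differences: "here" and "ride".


Comparing character by character (same length = 4):
  Pos 0: 'h' vs 'r' !=
  Pos 1: 'e' vs 'i' !=
  Pos 2: 'r' vs 'd' !=
  Pos 3: 'e' vs 'e' =
Hamming distance = 3


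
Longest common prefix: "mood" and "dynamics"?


Word 1: "mood"
Word 2: "dynamics"
Comparing from start:
  Pos 0: 'm' != 'd' (stop)
LCP = "" (length 0)


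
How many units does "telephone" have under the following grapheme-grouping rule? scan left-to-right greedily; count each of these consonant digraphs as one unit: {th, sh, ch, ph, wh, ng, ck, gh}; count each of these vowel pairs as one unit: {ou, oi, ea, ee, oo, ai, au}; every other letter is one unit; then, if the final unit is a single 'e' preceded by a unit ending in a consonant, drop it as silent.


Word: "telephone" (9 letters)
Left-to-right scan:
  1. 't' (letter)
  2. 'e' (letter)
  3. 'l' (letter)
  4. 'e' (letter)
  5. 'ph' (digraph)
  6. 'o' (letter)
  7. 'n' (letter)
  8. 'e' (letter)
Units from scan: 8
Final unit is 'e' after a consonant -> drop as silent (-1)
Sound units = 7 units


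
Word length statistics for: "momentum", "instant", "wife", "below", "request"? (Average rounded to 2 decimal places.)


Lengths: "momentum"=8, "instant"=7, "wife"=4, "below"=5, "request"=7
Sum = 31, Count = 5
Average = 31/5 = 6.20
= avg=6.20, min=4, max=8


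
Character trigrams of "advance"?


Word: "advance" (length 7)
Number of trigrams = 7 - 3 + 1 = 5
  Position 0: "adv"
  Position 1: "dva"
  Position 2: "van"
  Position 3: "anc"
  Position 4: "nce"
Trigrams = "adv", "dva", "van", "anc", "nce"


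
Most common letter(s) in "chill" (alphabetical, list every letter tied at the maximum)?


Word: "chill"
Letter counts:
  'c': 1
  'h': 1
  'i': 1
  'l': 2
Maximum count = 2
Most frequent = 'l' (2 times each)


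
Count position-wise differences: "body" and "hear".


Comparing character by character (same length = 4):
  Pos 0: 'b' vs 'h' !=
  Pos 1: 'o' vs 'e' !=
  Pos 2: 'd' vs 'a' !=
  Pos 3: 'y' vs 'r' !=
Hamming distance = 4


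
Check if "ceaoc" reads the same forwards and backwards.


Word: "ceaoc"
Reversed: "coaec"
Forward == Backward? ceaoc != coaec
Palindrome = No


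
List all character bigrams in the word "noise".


Word: "noise" (length 5)
Number of bigrams = 5 - 2 + 1 = 4
  Position 0: "no"
  Position 1: "oi"
  Position 2: "is"
  Position 3: "se"
Bigrams = "no", "oi", "is", "se"


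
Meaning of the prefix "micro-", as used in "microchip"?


Prefix: micro-
As in: microchip -> micro- + chip
Meaning = small


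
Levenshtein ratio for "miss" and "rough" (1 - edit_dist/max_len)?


Word 1: "miss" (length 4)
Word 2: "rough" (length 5)
One optimal edit sequence:
  1. insert 'r'  (+1)
  2. substitute 'm' -> 'o'  (+1)
  3. substitute 'i' -> 'u'  (+1)
  4. substitute 's' -> 'g'  (+1)
  5. substitute 's' -> 'h'  (+1)
Edit distance = 5
Max length = max(4, 5) = 5
Similarity = 1 - 5/5
= 0.0000


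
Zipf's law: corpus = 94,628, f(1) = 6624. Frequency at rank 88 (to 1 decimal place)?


Zipf's law: f(r) = f(1) / r
f(1) = 6624
f(88) = 6624 / 88
= 75.3 occurrences


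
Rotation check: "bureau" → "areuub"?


Word: "bureau", Candidate: "areuub"
Method: check if candidate is substring of word+word
"bureaubureau" contains "areuub"? No
Is rotation = No


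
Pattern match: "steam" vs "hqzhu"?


Pattern of "steam": [0, 1, 2, 3, 4]
Pattern of "hqzhu": [0, 1, 2, 0, 3]
Patterns do not match
Same pattern = No


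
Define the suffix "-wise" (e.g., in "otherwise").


Suffix: -wise
Example: otherwise = other + -wise
Meaning = in the manner of


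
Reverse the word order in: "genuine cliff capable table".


Original: "genuine cliff capable table"
Words (1..n): genuine | cliff | capable | table
Reversed (n..1): table | capable | cliff | genuine
Result = "table capable cliff genuine"


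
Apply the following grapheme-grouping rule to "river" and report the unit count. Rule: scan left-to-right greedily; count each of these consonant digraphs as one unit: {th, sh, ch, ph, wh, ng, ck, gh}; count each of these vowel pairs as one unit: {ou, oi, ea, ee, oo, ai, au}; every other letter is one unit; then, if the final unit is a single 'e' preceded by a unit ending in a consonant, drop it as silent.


Word: "river" (5 letters)
Left-to-right scan:
  (1) 'r' (letter)
  (2) 'i' (letter)
  (3) 'v' (letter)
  (4) 'e' (letter)
  (5) 'r' (letter)
Units from scan: 5
Sound units = 5 units


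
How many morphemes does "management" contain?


Word: "management"
Morphemes: manage / -ment
Each morpheme carries meaning
= 2 morphemes


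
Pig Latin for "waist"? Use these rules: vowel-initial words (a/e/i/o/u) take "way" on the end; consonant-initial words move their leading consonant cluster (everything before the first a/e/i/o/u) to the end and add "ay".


Word: "waist"
Starts with consonant(s) → move to end, add 'ay'
Consonant cluster: "w"
Pig Latin = "aistway"


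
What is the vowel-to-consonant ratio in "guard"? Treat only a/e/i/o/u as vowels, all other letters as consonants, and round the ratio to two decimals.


Word: "guard"
Vowels (a,e,i,o,u): 2
Consonants: 3
Ratio = 2/3
= 0.67


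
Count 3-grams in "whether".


Word: "whether" (length 7)
Number of 3-grams = length - 3 + 1 = 7 - 3 + 1
= 5


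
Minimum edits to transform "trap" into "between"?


Word 1: "trap" (length 4)
Word 2: "between" (length 7)
One optimal edit sequence (insert/delete/substitute each cost 1):
  1. insert 'b'  (+1)
  2. insert 'e'  (+1)
  3. keep 't'
  4. insert 'w'  (+1)
  5. substitute 'r' -> 'e'  (+1)
  6. substitute 'a' -> 'e'  (+1)
  7. substitute 'p' -> 'n'  (+1)
Total edit operations: 6
Edit distance = 6


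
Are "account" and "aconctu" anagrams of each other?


Word 1: "account" → sorted: accnotu
Word 2: "aconctu" → sorted: accnotu
Same letters? accnotu == accnotu
Anagram = Yes


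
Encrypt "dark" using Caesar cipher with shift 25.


Word: "dark"
Shift: 25
Each letter → (letter + shift) mod 26:
  'd' (3) + 25 = 2 → 'c'
  'a' (0) + 25 = 25 → 'z'
  'r' (17) + 25 = 16 → 'q'
  'k' (10) + 25 = 9 → 'j'
Result = "czqj"


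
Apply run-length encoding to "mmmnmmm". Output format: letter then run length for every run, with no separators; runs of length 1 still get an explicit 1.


String: "mmmnmmm"
Scanning for consecutive runs:
  'm' x 3
  'n' x 1
  'm' x 3
RLE = "m3n1m3"


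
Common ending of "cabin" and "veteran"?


Word 1: "cabin"
Word 2: "veteran"
Comparing from end:
  Pos -1: 'n' == 'n'
  Pos -2: 'i' != 'a' (stop)
LCS = "n" (length 1)


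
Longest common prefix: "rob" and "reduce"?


Word 1: "rob"
Word 2: "reduce"
Comparing from start:
  Pos 0: 'r' == 'r'
  Pos 1: 'o' != 'e' (stop)
LCP = "r" (length 1)


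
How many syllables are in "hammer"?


Word: "hammer"
Syllable breakdown: ham / mer
Counting: 2 parts
= 2 syllables


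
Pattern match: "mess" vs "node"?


Pattern of "mess": [0, 1, 2, 2]
Pattern of "node": [0, 1, 2, 3]
Patterns do not match
Same pattern = No


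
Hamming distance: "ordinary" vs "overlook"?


Comparing character by character (same length = 8):
  Pos 0: 'o' vs 'o' =
  Pos 1: 'r' vs 'v' !=
  Pos 2: 'd' vs 'e' !=
  Pos 3: 'i' vs 'r' !=
  Pos 4: 'n' vs 'l' !=
  Pos 5: 'a' vs 'o' !=
  Pos 6: 'r' vs 'o' !=
  Pos 7: 'y' vs 'k' !=
Hamming distance = 7


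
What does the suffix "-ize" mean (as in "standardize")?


Suffix: -ize
Example: standardize (standard + -ize)
Meaning = to make


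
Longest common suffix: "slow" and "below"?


Word 1: "slow"
Word 2: "below"
Comparing from end:
  Pos -1: 'w' == 'w'
  Pos -2: 'o' == 'o'
  Pos -3: 'l' == 'l'
  Pos -4: 's' != 'e' (stop)
LCS = "low" (length 3)


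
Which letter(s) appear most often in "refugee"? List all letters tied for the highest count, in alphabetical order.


Word: "refugee"
Letter counts:
  'e': 3
  'f': 1
  'g': 1
  'r': 1
  'u': 1
Maximum count = 3
Most frequent = 'e' (3 times each)


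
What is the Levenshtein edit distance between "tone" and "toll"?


Word 1: "tone" (length 4)
Word 2: "toll" (length 4)
One optimal edit sequence (insert/delete/substitute each cost 1):
  1. keep 't'
  2. keep 'o'
  3. substitute 'n' -> 'l'  (+1)
  4. substitute 'e' -> 'l'  (+1)
Total edit operations: 2
Edit distance = 2


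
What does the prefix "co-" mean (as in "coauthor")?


Prefix: co-
Example: coauthor (co- + author)
Meaning = together


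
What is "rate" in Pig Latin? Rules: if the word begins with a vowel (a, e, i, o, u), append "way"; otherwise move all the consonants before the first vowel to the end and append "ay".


Word: "rate"
Starts with consonant(s) → move to end, add 'ay'
Consonant cluster: "r"
Pig Latin = "ateray"


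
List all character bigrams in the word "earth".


Word: "earth" (length 5)
Number of bigrams = 5 - 2 + 1 = 4
  Position 0: "ea"
  Position 1: "ar"
  Position 2: "rt"
  Position 3: "th"
Bigrams = "ea", "ar", "rt", "th"


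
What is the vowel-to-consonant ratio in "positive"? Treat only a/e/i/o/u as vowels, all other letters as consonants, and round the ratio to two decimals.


Word: "positive"
Vowels (a,e,i,o,u): 4
Consonants: 4
Ratio = 4/4
= 1.00


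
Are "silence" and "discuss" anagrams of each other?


Word 1: "silence" → sorted: ceeilns
Word 2: "discuss" → sorted: cdisssu
Same letters? ceeilns != cdisssu
Anagram = No


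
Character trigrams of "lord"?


Word: "lord" (length 4)
Number of trigrams = 4 - 3 + 1 = 2
  Position 0: "lor"
  Position 1: "ord"
Trigrams = "lor", "ord"


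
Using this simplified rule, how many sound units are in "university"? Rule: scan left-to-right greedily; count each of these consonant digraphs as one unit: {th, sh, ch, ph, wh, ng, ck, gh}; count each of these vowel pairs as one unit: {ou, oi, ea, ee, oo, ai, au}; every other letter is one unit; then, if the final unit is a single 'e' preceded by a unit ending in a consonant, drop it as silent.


Word: "university" (10 letters)
Left-to-right scan:
  (1) 'u' (letter)
  (2) 'n' (letter)
  (3) 'i' (letter)
  (4) 'v' (letter)
  (5) 'e' (letter)
  (6) 'r' (letter)
  (7) 's' (letter)
  (8) 'i' (letter)
  (9) 't' (letter)
  (10) 'y' (letter)
Units from scan: 10
Sound units = 10 units


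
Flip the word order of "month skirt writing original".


Original: "month skirt writing original"
Words (1..n): month | skirt | writing | original
Reversed (n..1): original | writing | skirt | month
Result = "original writing skirt month"


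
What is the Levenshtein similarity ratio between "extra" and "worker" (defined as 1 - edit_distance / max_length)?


Word 1: "extra" (length 5)
Word 2: "worker" (length 6)
One optimal edit sequence:
  1. insert 'w'  (+1)
  2. substitute 'e' -> 'o'  (+1)
  3. substitute 'x' -> 'r'  (+1)
  4. substitute 't' -> 'k'  (+1)
  5. substitute 'r' -> 'e'  (+1)
  6. substitute 'a' -> 'r'  (+1)
Edit distance = 6
Max length = max(5, 6) = 6
Similarity = 1 - 6/6
= 0.0000


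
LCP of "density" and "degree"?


Word 1: "density"
Word 2: "degree"
Comparing from start:
  Pos 0: 'd' == 'd'
  Pos 1: 'e' == 'e'
  Pos 2: 'n' != 'g' (stop)
LCP = "de" (length 2)


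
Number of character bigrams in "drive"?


Word: "drive" (length 5)
Number of 2-grams = length - 2 + 1 = 5 - 2 + 1
= 4


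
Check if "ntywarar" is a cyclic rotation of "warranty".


Word: "warranty", Candidate: "ntywarar"
Method: check if candidate is substring of word+word
"warrantywarranty" contains "ntywarar"? No
Is rotation = No


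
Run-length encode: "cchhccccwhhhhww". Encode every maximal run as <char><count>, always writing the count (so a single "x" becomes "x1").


String: "cchhccccwhhhhww"
Scanning for consecutive runs:
  'c' x 2
  'h' x 2
  'c' x 4
  'w' x 1
  'h' x 4
  'w' x 2
RLE = "c2h2c4w1h4w2"


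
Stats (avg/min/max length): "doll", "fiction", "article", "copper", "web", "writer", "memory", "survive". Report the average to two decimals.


Lengths: "doll"=4, "fiction"=7, "article"=7, "copper"=6, "web"=3, "writer"=6, "memory"=6, "survive"=7
Sum = 46, Count = 8
Average = 46/8 = 5.75
= avg=5.75, min=3, max=7


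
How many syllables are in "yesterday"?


Word: "yesterday"
Syllable breakdown: yes | ter | day
Counting: 3 parts
= 3 syllables


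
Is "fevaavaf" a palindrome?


Word: "fevaavaf"
Reversed: "favaavef"
Forward == Backward? fevaavaf != favaavef
Palindrome = No


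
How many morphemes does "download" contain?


Word: "download"
Morphemes: down- | load
Each morpheme carries meaning
= 2 morphemes


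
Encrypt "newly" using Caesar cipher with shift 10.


Word: "newly"
Shift: 10
Each letter → (letter + shift) mod 26:
  'n' (13) + 10 = 23 → 'x'
  'e' (4) + 10 = 14 → 'o'
  'w' (22) + 10 = 6 → 'g'
  'l' (11) + 10 = 21 → 'v'
  'y' (24) + 10 = 8 → 'i'
Result = "xogvi"


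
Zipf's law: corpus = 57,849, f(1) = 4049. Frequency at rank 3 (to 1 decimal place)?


Zipf's law: f(r) = f(1) / r
f(1) = 4049
f(3) = 4049 / 3
= 1349.7 occurrences


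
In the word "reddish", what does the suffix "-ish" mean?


Suffix: -ish
Example: reddish = red + -ish, with a spelling change
Meaning = somewhat / having the qualities of


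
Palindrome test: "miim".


Word: "miim"
Reversed: "miim"
Forward == Backward? miim == miim
Palindrome = Yes


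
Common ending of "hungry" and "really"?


Word 1: "hungry"
Word 2: "really"
Comparing from end:
  Pos -1: 'y' == 'y'
  Pos -2: 'r' != 'l' (stop)
LCS = "y" (length 1)


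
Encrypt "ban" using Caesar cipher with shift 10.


Word: "ban"
Shift: 10
Each letter → (letter + shift) mod 26:
  'b' (1) + 10 = 11 → 'l'
  'a' (0) + 10 = 10 → 'k'
  'n' (13) + 10 = 23 → 'x'
Result = "lkx"


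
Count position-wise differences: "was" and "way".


Comparing character by character (same length = 3):
  Pos 0: 'w' vs 'w' =
  Pos 1: 'a' vs 'a' =
  Pos 2: 's' vs 'y' !=
Hamming distance = 1


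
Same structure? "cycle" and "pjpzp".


Pattern of "cycle": [0, 1, 0, 2, 3]
Pattern of "pjpzp": [0, 1, 0, 2, 0]
Patterns do not match
Same pattern = No


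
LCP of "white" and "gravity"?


Word 1: "white"
Word 2: "gravity"
Comparing from start:
  Pos 0: 'w' != 'g' (stop)
LCP = "" (length 0)


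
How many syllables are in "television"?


Word: "television"
Syllable breakdown: tel-e-vi-sion
Counting: 4 parts
= 4 syllables


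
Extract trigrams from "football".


Word: "football" (length 8)
Number of trigrams = 8 - 3 + 1 = 6
  Position 0: "foo"
  Position 1: "oot"
  Position 2: "otb"
  Position 3: "tba"
  Position 4: "bal"
  Position 5: "all"
Trigrams = "foo", "oot", "otb", "tba", "bal", "all"


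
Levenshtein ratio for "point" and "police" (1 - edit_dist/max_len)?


Word 1: "point" (length 5)
Word 2: "police" (length 6)
One optimal edit sequence:
  1. keep 'p'
  2. keep 'o'
  3. insert 'l'  (+1)
  4. keep 'i'
  5. substitute 'n' -> 'c'  (+1)
  6. substitute 't' -> 'e'  (+1)
Edit distance = 3
Max length = max(5, 6) = 6
Similarity = 1 - 3/6
= 0.5000


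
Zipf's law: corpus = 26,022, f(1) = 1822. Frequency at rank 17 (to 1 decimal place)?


Zipf's law: f(r) = f(1) / r
f(1) = 1822
f(17) = 1822 / 17
= 107.2 occurrences


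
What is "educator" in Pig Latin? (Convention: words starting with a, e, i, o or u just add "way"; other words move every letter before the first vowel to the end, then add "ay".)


Word: "educator"
Starts with vowel → add 'way'
Pig Latin = "educatorway"


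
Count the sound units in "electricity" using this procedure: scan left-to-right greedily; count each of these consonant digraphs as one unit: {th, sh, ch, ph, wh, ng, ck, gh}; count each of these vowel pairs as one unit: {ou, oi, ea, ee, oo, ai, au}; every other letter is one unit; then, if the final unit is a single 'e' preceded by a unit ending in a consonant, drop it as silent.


Word: "electricity" (11 letters)
Left-to-right scan:
  1. 'e' (letter)
  2. 'l' (letter)
  3. 'e' (letter)
  4. 'c' (letter)
  5. 't' (letter)
  6. 'r' (letter)
  7. 'i' (letter)
  8. 'c' (letter)
  9. 'i' (letter)
  10. 't' (letter)
  11. 'y' (letter)
Units from scan: 11
Sound units = 11 units


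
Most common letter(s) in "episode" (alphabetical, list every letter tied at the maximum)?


Word: "episode"
Letter counts:
  'd': 1
  'e': 2
  'i': 1
  'o': 1
  'p': 1
  's': 1
Maximum count = 2
Most frequent = 'e' (2 times each)
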